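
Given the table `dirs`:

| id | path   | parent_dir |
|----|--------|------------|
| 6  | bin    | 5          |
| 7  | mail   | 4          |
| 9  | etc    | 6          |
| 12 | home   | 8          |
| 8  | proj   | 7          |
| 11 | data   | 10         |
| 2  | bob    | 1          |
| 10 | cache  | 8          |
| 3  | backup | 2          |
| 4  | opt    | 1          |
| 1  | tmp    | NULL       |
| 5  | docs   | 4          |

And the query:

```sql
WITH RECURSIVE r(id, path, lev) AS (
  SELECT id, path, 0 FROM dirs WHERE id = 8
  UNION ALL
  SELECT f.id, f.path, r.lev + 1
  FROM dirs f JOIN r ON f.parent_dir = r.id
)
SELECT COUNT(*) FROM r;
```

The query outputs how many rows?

4

Base: id=8 (proj) at lev 0.
Iteration 1: rows with parent_dir in {8} -> cache (id 10, lev 1), home (id 12, lev 1).
Iteration 2: rows with parent_dir in {10,12} -> data (id 11, lev 2).
Iteration 3: no rows with parent_dir in {11}; recursion stops.
Total rows emitted: 4.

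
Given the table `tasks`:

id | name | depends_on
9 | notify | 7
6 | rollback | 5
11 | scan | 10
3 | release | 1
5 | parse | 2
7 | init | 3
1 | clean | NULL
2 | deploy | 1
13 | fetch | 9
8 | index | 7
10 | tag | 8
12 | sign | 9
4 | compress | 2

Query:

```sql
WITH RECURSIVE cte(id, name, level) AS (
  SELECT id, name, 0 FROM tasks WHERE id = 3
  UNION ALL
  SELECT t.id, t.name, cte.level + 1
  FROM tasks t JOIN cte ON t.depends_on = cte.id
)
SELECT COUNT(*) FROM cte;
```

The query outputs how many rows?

Base: id=3 (release) at level 0.
Iteration 1: rows with depends_on in {3} -> init (id 7, level 1).
Iteration 2: rows with depends_on in {7} -> index (id 8, level 2), notify (id 9, level 2).
Iteration 3: rows with depends_on in {8,9} -> tag (id 10, level 3), sign (id 12, level 3), fetch (id 13, level 3).
Iteration 4: rows with depends_on in {10,12,13} -> scan (id 11, level 4).
Iteration 5: no rows with depends_on in {11}; recursion stops.
Total rows emitted: 8.

8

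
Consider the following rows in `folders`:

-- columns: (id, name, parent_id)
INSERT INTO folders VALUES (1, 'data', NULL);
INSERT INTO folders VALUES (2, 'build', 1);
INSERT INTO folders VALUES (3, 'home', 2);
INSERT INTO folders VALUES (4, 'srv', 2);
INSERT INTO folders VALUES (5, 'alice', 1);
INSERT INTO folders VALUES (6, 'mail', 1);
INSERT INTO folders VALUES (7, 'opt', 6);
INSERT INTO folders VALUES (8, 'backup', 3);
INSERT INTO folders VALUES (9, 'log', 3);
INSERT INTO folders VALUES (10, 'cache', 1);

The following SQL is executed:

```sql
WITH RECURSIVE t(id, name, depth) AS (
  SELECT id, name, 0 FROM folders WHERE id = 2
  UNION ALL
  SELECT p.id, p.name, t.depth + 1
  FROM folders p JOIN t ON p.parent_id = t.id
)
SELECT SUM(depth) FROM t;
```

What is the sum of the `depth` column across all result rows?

6

Base: id=2 (build) at depth 0.
Iteration 1: rows with parent_id in {2} -> home (id 3, depth 1), srv (id 4, depth 1).
Iteration 2: rows with parent_id in {3,4} -> backup (id 8, depth 2), log (id 9, depth 2).
Iteration 3: no rows with parent_id in {8,9}; recursion stops.
SUM(depth) = 0 + 1 + 1 + 2 + 2 = 6.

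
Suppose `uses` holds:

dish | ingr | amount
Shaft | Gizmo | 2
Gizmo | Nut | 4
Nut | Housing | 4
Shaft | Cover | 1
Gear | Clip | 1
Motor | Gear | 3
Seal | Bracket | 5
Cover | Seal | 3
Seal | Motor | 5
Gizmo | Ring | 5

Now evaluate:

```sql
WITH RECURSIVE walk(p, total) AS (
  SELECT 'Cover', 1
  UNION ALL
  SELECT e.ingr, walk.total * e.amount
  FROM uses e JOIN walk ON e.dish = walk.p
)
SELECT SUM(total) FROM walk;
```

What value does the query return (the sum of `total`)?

124

Base: (Cover, total=1).
Iteration 1: components of {Cover} -> Seal = 1*3 = 3.
Iteration 2: components of {Seal} -> Bracket = 3*5 = 15, Motor = 3*5 = 15.
Iteration 3: components of {Bracket,Motor} -> Gear = 15*3 = 45.
Iteration 4: components of {Gear} -> Clip = 45*1 = 45.
Iteration 5: no further components; recursion stops.
SUM(total) = 1 + 3 + 15 + 15 + 45 + 45 = 124.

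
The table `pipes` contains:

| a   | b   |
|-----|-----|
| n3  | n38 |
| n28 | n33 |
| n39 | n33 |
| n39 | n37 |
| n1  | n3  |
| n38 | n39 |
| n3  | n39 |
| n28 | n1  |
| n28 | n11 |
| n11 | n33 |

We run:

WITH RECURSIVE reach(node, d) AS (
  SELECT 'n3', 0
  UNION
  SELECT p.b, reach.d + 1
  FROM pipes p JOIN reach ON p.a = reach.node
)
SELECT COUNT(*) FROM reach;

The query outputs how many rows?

8

Base: (n3, d=0).
Iteration 1: edges from {n3} -> (n38, d=1), (n39, d=1).
Iteration 2: edges from {n38,n39} -> (n33, d=2), (n37, d=2), (n39, d=2).
Iteration 3: edges from {n33,n37,n39} -> (n33, d=3), (n37, d=3).
Iteration 4: no outgoing edges from {n33,n37}; recursion stops.
Total rows emitted: 8.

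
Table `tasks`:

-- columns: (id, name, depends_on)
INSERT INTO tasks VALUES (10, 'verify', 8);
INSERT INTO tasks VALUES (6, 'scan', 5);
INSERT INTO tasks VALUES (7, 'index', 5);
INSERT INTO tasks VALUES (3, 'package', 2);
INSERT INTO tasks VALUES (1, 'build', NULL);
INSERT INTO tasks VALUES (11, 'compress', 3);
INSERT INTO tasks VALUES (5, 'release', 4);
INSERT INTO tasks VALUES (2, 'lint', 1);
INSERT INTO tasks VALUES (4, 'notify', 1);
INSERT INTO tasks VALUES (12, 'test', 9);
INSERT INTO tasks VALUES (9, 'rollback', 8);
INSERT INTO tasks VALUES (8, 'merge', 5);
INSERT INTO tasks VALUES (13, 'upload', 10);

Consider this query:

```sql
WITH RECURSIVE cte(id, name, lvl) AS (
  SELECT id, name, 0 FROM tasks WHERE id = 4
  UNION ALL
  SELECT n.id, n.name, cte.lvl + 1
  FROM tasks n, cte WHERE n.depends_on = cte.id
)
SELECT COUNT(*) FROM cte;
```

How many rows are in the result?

9

Base: id=4 (notify) at lvl 0.
Iteration 1: rows with depends_on in {4} -> release (id 5, lvl 1).
Iteration 2: rows with depends_on in {5} -> scan (id 6, lvl 2), index (id 7, lvl 2), merge (id 8, lvl 2).
Iteration 3: rows with depends_on in {6,7,8} -> rollback (id 9, lvl 3), verify (id 10, lvl 3).
Iteration 4: rows with depends_on in {9,10} -> test (id 12, lvl 4), upload (id 13, lvl 4).
Iteration 5: no rows with depends_on in {12,13}; recursion stops.
Total rows emitted: 9.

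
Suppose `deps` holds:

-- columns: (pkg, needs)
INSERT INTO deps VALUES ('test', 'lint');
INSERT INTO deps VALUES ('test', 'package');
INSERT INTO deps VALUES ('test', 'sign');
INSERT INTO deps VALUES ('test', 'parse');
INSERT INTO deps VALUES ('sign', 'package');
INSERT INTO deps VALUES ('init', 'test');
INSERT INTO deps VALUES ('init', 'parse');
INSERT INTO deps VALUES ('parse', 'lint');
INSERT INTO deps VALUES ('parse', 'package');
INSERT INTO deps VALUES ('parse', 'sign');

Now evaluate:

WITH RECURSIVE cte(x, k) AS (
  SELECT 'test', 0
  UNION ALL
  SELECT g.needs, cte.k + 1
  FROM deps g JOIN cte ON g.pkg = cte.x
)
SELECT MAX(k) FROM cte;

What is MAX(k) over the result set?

3

Base: (test, k=0).
Iteration 1: edges from {test} -> (lint, k=1), (package, k=1), (parse, k=1), (sign, k=1).
Iteration 2: edges from {lint,package,parse,sign} -> (lint, k=2), (package, k=2) x2, (sign, k=2). [UNION ALL keeps all 4 new rows, including repeats]
Iteration 3: edges from {lint,package,sign} -> (package, k=3).
Iteration 4: no outgoing edges from {package}; recursion stops.
k values: 0, 1, 1, 1, 1, 2, 2, 2, 2, 3; the maximum is 3.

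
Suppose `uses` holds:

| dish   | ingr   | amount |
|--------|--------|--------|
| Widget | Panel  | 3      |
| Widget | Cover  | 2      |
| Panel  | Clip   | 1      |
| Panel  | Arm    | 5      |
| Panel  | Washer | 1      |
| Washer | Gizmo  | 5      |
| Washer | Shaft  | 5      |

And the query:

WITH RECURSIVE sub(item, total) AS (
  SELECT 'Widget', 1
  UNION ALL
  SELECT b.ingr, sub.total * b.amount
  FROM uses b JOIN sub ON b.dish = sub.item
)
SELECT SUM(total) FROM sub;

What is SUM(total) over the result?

Base: (Widget, total=1).
Iteration 1: components of {Widget} -> Cover = 1*2 = 2, Panel = 1*3 = 3.
Iteration 2: components of {Cover,Panel} -> Arm = 3*5 = 15, Clip = 3*1 = 3, Washer = 3*1 = 3.
Iteration 3: components of {Arm,Clip,Washer} -> Gizmo = 3*5 = 15, Shaft = 3*5 = 15.
Iteration 4: no further components; recursion stops.
SUM(total) = 1 + 3 + 2 + 3 + 15 + 3 + 15 + 15 = 57.

57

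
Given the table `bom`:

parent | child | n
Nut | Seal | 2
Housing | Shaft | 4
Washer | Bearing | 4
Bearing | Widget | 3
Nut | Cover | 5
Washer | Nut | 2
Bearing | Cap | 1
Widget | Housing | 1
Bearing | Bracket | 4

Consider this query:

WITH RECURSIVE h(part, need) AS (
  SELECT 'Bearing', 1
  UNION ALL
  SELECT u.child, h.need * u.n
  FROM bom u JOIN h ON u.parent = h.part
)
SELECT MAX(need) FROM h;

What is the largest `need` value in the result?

Base: (Bearing, need=1).
Iteration 1: components of {Bearing} -> Bracket = 1*4 = 4, Cap = 1*1 = 1, Widget = 1*3 = 3.
Iteration 2: components of {Bracket,Cap,Widget} -> Housing = 3*1 = 3.
Iteration 3: components of {Housing} -> Shaft = 3*4 = 12.
Iteration 4: no further components; recursion stops.
need values: 1, 1, 4, 3, 3, 12; the maximum is 12.

12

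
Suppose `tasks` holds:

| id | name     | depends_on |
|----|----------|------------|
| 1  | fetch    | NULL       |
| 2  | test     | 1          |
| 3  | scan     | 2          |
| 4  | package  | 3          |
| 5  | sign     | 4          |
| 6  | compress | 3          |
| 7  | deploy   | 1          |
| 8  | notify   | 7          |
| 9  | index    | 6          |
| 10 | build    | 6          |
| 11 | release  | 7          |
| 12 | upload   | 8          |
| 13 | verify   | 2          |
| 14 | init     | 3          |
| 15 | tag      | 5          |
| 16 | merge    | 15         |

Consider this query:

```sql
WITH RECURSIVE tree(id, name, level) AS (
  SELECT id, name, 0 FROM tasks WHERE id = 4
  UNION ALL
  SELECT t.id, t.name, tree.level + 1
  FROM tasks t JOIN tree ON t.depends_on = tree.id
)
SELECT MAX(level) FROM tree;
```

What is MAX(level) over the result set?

3

Base: id=4 (package) at level 0.
Iteration 1: rows with depends_on in {4} -> sign (id 5, level 1).
Iteration 2: rows with depends_on in {5} -> tag (id 15, level 2).
Iteration 3: rows with depends_on in {15} -> merge (id 16, level 3).
Iteration 4: no rows with depends_on in {16}; recursion stops.
level values: 0, 1, 2, 3; the maximum is 3.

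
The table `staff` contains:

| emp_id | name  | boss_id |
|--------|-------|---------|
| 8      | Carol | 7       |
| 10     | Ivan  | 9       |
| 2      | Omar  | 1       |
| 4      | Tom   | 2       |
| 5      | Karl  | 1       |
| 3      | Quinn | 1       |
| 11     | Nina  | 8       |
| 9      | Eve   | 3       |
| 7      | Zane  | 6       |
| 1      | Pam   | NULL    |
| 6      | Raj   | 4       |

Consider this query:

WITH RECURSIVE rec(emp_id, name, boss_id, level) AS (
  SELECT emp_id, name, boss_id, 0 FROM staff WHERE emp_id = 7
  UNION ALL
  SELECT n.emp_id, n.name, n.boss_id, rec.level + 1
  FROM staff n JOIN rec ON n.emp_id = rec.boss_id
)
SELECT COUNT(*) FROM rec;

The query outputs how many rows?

Base: emp_id=7 (Zane), boss_id=6, level 0.
Iteration 1: join on emp_id=6 -> Raj (id 6, boss_id=4, level 1).
Iteration 2: join on emp_id=4 -> Tom (id 4, boss_id=2, level 2).
Iteration 3: join on emp_id=2 -> Omar (id 2, boss_id=1, level 3).
Iteration 4: join on emp_id=1 -> Pam (id 1, boss_id=NULL, level 4).
Iteration 5: boss_id is NULL; no match; recursion stops.
Total rows emitted: 5.

5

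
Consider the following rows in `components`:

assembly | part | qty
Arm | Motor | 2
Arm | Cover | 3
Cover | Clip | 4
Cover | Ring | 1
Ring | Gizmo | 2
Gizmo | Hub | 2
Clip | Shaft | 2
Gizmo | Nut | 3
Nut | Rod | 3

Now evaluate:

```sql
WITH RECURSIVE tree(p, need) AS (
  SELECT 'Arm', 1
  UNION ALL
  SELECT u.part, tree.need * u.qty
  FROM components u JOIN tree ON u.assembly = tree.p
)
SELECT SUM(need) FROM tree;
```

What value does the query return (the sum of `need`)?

135

Base: (Arm, need=1).
Iteration 1: components of {Arm} -> Cover = 1*3 = 3, Motor = 1*2 = 2.
Iteration 2: components of {Cover,Motor} -> Clip = 3*4 = 12, Ring = 3*1 = 3.
Iteration 3: components of {Clip,Ring} -> Gizmo = 3*2 = 6, Shaft = 12*2 = 24.
Iteration 4: components of {Gizmo,Shaft} -> Hub = 6*2 = 12, Nut = 6*3 = 18.
Iteration 5: components of {Hub,Nut} -> Rod = 18*3 = 54.
Iteration 6: no further components; recursion stops.
SUM(need) = 1 + 2 + 3 + 12 + 3 + 24 + 6 + 12 + 18 + 54 = 135.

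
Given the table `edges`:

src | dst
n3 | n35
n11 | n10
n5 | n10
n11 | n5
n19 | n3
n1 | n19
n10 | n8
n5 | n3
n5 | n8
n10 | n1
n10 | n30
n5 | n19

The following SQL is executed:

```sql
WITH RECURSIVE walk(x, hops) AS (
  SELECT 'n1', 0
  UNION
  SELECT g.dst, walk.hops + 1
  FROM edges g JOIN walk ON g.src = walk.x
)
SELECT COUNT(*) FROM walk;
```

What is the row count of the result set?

Base: (n1, hops=0).
Iteration 1: edges from {n1} -> (n19, hops=1).
Iteration 2: edges from {n19} -> (n3, hops=2).
Iteration 3: edges from {n3} -> (n35, hops=3).
Iteration 4: no outgoing edges from {n35}; recursion stops.
Total rows emitted: 4.

4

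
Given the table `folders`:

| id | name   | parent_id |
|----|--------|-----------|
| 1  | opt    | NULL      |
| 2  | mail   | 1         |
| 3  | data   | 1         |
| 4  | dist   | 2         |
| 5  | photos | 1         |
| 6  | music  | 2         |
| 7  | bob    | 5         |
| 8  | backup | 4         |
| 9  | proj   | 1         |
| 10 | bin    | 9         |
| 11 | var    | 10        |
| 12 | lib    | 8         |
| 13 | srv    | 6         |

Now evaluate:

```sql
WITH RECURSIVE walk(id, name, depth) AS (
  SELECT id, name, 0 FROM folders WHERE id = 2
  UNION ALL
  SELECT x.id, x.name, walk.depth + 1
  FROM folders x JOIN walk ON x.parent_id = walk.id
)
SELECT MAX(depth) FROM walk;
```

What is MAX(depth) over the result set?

Base: id=2 (mail) at depth 0.
Iteration 1: rows with parent_id in {2} -> dist (id 4, depth 1), music (id 6, depth 1).
Iteration 2: rows with parent_id in {4,6} -> backup (id 8, depth 2), srv (id 13, depth 2).
Iteration 3: rows with parent_id in {8,13} -> lib (id 12, depth 3).
Iteration 4: no rows with parent_id in {12}; recursion stops.
depth values: 0, 1, 1, 2, 2, 3; the maximum is 3.

3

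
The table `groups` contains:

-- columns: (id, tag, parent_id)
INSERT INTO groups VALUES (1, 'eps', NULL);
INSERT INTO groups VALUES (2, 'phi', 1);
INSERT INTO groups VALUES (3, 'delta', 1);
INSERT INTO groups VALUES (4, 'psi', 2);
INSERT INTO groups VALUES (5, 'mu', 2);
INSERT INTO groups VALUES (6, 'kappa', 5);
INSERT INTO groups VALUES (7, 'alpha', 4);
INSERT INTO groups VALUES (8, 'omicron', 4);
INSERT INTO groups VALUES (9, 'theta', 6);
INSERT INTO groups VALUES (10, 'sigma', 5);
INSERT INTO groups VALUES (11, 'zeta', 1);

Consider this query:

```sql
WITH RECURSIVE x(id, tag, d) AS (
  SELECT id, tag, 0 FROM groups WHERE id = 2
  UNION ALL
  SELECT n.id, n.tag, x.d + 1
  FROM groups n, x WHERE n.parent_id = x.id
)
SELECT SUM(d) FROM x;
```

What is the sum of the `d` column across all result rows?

13

Base: id=2 (phi) at d 0.
Iteration 1: rows with parent_id in {2} -> psi (id 4, d 1), mu (id 5, d 1).
Iteration 2: rows with parent_id in {4,5} -> kappa (id 6, d 2), alpha (id 7, d 2), omicron (id 8, d 2), sigma (id 10, d 2).
Iteration 3: rows with parent_id in {6,7,8,10} -> theta (id 9, d 3).
Iteration 4: no rows with parent_id in {9}; recursion stops.
SUM(d) = 0 + 1 + 1 + 2 + 2 + 2 + 2 + 3 = 13.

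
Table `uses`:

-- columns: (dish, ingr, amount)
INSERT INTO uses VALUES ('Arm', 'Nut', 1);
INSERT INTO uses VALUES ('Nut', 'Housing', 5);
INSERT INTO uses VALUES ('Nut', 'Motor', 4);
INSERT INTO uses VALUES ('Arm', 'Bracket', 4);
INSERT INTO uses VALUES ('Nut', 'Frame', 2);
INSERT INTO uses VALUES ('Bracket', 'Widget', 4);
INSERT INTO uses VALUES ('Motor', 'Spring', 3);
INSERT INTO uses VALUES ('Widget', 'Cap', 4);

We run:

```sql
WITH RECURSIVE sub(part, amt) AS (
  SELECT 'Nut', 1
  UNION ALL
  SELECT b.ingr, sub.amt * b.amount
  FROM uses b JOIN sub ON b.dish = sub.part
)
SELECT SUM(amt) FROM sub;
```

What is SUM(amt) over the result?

Base: (Nut, amt=1).
Iteration 1: components of {Nut} -> Frame = 1*2 = 2, Housing = 1*5 = 5, Motor = 1*4 = 4.
Iteration 2: components of {Frame,Housing,Motor} -> Spring = 4*3 = 12.
Iteration 3: no further components; recursion stops.
SUM(amt) = 1 + 5 + 4 + 2 + 12 = 24.

24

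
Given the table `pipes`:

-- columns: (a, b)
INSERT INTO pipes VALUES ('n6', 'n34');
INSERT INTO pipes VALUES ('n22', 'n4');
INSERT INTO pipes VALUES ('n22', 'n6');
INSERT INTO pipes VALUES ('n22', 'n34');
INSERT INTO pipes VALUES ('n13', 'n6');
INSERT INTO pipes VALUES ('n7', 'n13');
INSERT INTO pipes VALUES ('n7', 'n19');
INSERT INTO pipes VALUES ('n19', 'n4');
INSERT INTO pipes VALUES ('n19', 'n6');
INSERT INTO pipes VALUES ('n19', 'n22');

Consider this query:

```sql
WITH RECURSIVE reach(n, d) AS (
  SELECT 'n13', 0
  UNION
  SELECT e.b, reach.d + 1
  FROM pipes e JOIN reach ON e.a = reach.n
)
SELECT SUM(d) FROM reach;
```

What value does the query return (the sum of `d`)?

Base: (n13, d=0).
Iteration 1: edges from {n13} -> (n6, d=1).
Iteration 2: edges from {n6} -> (n34, d=2).
Iteration 3: no outgoing edges from {n34}; recursion stops.
SUM(d) = 0 + 1 + 2 = 3.

3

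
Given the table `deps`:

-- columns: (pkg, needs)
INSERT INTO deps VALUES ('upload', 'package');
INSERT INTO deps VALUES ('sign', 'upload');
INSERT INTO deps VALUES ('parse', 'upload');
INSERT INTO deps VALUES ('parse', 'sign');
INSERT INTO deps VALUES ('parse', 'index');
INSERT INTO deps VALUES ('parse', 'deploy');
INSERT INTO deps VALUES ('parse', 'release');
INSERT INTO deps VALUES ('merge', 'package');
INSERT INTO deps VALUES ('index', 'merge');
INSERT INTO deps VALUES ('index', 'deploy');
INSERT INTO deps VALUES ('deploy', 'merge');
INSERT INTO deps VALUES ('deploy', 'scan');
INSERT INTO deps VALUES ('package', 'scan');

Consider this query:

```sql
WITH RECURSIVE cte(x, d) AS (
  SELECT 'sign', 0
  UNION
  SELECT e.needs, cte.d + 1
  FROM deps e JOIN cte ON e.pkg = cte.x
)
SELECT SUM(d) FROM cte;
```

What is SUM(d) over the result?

6

Base: (sign, d=0).
Iteration 1: edges from {sign} -> (upload, d=1).
Iteration 2: edges from {upload} -> (package, d=2).
Iteration 3: edges from {package} -> (scan, d=3).
Iteration 4: no outgoing edges from {scan}; recursion stops.
SUM(d) = 0 + 1 + 2 + 3 = 6.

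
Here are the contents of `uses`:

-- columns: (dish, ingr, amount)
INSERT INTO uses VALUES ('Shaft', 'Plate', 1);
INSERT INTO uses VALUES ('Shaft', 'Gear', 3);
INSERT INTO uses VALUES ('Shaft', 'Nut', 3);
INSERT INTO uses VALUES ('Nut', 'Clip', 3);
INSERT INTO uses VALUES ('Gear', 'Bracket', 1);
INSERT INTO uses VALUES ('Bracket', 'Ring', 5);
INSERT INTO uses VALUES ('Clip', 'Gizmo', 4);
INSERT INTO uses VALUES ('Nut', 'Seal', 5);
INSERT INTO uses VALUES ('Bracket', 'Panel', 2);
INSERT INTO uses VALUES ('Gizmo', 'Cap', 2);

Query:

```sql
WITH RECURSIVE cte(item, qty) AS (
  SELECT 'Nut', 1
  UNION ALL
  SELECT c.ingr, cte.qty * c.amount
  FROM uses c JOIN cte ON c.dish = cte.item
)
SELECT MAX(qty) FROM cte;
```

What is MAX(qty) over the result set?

Base: (Nut, qty=1).
Iteration 1: components of {Nut} -> Clip = 1*3 = 3, Seal = 1*5 = 5.
Iteration 2: components of {Clip,Seal} -> Gizmo = 3*4 = 12.
Iteration 3: components of {Gizmo} -> Cap = 12*2 = 24.
Iteration 4: no further components; recursion stops.
qty values: 1, 3, 5, 12, 24; the maximum is 24.

24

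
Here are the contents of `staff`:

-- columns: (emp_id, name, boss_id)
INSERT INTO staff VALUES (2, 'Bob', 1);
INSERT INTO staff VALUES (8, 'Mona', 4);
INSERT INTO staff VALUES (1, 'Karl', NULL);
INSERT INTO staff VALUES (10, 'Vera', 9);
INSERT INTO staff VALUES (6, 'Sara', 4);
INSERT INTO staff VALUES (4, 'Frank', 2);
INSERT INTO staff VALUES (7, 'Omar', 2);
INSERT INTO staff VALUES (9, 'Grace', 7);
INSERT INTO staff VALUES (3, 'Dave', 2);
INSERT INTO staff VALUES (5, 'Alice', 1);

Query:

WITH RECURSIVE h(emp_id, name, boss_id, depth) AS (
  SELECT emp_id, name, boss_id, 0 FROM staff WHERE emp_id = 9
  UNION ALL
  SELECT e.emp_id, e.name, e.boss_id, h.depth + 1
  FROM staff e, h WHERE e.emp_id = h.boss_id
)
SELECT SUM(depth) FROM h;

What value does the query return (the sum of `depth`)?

Base: emp_id=9 (Grace), boss_id=7, depth 0.
Iteration 1: join on emp_id=7 -> Omar (id 7, boss_id=2, depth 1).
Iteration 2: join on emp_id=2 -> Bob (id 2, boss_id=1, depth 2).
Iteration 3: join on emp_id=1 -> Karl (id 1, boss_id=NULL, depth 3).
Iteration 4: boss_id is NULL; no match; recursion stops.
SUM(depth) = 0 + 1 + 2 + 3 = 6.

6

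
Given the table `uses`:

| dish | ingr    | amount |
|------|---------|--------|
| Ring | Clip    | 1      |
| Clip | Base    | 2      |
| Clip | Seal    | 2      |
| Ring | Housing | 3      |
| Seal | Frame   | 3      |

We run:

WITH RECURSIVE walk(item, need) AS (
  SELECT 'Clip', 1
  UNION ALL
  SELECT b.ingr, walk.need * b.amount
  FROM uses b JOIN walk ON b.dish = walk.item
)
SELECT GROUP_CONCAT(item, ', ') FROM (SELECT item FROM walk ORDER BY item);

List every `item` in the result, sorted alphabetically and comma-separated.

Base, Clip, Frame, Seal

Base: (Clip, need=1).
Iteration 1: components of {Clip} -> Base = 1*2 = 2, Seal = 1*2 = 2.
Iteration 2: components of {Base,Seal} -> Frame = 2*3 = 6.
Iteration 3: no further components; recursion stops.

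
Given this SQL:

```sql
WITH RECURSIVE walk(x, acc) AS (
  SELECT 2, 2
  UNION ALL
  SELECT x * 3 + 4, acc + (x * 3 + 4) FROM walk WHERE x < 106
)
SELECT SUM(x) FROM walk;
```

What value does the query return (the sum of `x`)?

Base: x=2, acc=2.
Iteration 1: 2 < 106 holds -> x = 2 * 3 + 4 = 10, acc = 2 + 10 = 12.
Iteration 2: 10 < 106 holds -> x = 10 * 3 + 4 = 34, acc = 12 + 34 = 46.
Iteration 3: 34 < 106 holds -> x = 34 * 3 + 4 = 106, acc = 46 + 106 = 152.
Iteration 4: 106 < 106 fails; recursion stops.
SUM(x) = 2 + 10 + 34 + 106 = 152.

152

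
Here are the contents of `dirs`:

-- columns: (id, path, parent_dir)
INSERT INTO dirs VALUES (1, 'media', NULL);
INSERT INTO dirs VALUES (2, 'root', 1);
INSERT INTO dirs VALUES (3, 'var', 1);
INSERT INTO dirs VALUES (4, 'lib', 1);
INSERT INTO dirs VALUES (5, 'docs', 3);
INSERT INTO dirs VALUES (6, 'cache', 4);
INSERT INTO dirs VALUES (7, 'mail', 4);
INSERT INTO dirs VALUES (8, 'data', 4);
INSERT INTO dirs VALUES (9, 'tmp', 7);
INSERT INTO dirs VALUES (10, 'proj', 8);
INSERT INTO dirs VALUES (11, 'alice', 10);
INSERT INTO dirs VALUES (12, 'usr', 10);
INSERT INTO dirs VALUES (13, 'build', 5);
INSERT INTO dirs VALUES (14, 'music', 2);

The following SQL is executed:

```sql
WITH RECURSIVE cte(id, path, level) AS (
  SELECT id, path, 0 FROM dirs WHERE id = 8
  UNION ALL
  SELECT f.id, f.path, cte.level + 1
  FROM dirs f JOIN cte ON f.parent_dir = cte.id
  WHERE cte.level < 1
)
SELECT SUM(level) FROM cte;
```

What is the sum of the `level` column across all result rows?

1

Base: id=8 (data) at level 0.
Iteration 1: rows with parent_dir in {8} -> proj (id 10, level 1).
Iteration 2: level < 1 fails for all current rows; recursion stops.
SUM(level) = 0 + 1 = 1.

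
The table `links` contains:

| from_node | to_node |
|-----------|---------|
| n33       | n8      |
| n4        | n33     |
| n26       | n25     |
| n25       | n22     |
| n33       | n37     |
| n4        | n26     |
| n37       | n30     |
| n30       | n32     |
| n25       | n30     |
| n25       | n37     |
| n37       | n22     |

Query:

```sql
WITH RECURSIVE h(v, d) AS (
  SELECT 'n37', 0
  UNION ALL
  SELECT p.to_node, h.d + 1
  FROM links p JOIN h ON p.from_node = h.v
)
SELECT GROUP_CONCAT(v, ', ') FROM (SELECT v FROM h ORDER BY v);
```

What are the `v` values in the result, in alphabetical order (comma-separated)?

Base: (n37, d=0).
Iteration 1: edges from {n37} -> (n22, d=1), (n30, d=1).
Iteration 2: edges from {n22,n30} -> (n32, d=2).
Iteration 3: no outgoing edges from {n32}; recursion stops.

n22, n30, n32, n37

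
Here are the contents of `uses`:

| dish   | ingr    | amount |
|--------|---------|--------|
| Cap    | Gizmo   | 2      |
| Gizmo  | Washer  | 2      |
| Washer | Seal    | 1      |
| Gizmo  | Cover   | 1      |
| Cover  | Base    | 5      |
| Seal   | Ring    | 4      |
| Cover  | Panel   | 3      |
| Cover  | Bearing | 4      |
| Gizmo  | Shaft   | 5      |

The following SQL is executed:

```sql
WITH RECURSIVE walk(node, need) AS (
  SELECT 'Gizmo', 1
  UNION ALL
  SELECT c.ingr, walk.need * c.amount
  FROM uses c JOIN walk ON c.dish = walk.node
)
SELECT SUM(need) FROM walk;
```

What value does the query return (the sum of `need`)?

31

Base: (Gizmo, need=1).
Iteration 1: components of {Gizmo} -> Cover = 1*1 = 1, Shaft = 1*5 = 5, Washer = 1*2 = 2.
Iteration 2: components of {Cover,Shaft,Washer} -> Base = 1*5 = 5, Bearing = 1*4 = 4, Panel = 1*3 = 3, Seal = 2*1 = 2.
Iteration 3: components of {Base,Bearing,Panel,Seal} -> Ring = 2*4 = 8.
Iteration 4: no further components; recursion stops.
SUM(need) = 1 + 2 + 1 + 5 + 2 + 5 + 3 + 4 + 8 = 31.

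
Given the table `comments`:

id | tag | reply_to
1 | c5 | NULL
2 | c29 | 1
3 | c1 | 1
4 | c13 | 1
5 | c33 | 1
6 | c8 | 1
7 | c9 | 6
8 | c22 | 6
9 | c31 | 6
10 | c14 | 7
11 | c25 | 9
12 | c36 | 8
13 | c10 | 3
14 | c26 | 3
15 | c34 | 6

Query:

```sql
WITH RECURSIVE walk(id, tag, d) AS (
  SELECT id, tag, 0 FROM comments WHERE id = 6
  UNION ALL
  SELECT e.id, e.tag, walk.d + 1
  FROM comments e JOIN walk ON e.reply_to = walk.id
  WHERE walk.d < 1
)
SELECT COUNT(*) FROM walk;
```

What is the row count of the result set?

5

Base: id=6 (c8) at d 0.
Iteration 1: rows with reply_to in {6} -> c9 (id 7, d 1), c22 (id 8, d 1), c31 (id 9, d 1), c34 (id 15, d 1).
Iteration 2: d < 1 fails for all current rows; recursion stops.
Total rows emitted: 5.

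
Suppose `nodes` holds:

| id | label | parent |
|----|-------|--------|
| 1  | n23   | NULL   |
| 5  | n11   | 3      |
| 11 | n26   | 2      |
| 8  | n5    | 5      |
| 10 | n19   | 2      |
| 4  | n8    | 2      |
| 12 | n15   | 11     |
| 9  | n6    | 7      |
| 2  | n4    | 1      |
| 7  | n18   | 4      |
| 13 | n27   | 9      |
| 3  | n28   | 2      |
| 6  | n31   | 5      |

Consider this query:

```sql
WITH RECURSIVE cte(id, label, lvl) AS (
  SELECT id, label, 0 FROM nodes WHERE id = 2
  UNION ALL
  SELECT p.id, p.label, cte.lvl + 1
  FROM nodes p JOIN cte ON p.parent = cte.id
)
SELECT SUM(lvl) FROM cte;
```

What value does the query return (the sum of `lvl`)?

Base: id=2 (n4) at lvl 0.
Iteration 1: rows with parent in {2} -> n28 (id 3, lvl 1), n8 (id 4, lvl 1), n19 (id 10, lvl 1), n26 (id 11, lvl 1).
Iteration 2: rows with parent in {3,4,10,11} -> n11 (id 5, lvl 2), n18 (id 7, lvl 2), n15 (id 12, lvl 2).
Iteration 3: rows with parent in {5,7,12} -> n31 (id 6, lvl 3), n5 (id 8, lvl 3), n6 (id 9, lvl 3).
Iteration 4: rows with parent in {6,8,9} -> n27 (id 13, lvl 4).
Iteration 5: no rows with parent in {13}; recursion stops.
SUM(lvl) = 0 + 1 + 1 + 1 + 1 + 2 + 2 + 2 + 3 + 3 + 3 + 4 = 23.

23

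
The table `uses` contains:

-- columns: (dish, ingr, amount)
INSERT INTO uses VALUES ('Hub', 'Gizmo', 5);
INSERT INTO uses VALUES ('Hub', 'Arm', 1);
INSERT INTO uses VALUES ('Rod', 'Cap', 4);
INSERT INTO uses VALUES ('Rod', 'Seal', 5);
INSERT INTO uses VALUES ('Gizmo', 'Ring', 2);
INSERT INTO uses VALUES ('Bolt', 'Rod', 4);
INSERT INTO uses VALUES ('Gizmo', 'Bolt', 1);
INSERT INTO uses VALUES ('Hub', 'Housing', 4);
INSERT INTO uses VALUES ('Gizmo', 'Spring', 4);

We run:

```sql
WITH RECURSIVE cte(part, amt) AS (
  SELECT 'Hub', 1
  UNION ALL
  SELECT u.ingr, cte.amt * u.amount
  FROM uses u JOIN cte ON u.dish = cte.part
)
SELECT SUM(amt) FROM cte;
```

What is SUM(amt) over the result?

Base: (Hub, amt=1).
Iteration 1: components of {Hub} -> Arm = 1*1 = 1, Gizmo = 1*5 = 5, Housing = 1*4 = 4.
Iteration 2: components of {Arm,Gizmo,Housing} -> Bolt = 5*1 = 5, Ring = 5*2 = 10, Spring = 5*4 = 20.
Iteration 3: components of {Bolt,Ring,Spring} -> Rod = 5*4 = 20.
Iteration 4: components of {Rod} -> Cap = 20*4 = 80, Seal = 20*5 = 100.
Iteration 5: no further components; recursion stops.
SUM(amt) = 1 + 4 + 5 + 1 + 5 + 10 + 20 + 20 + 100 + 80 = 246.

246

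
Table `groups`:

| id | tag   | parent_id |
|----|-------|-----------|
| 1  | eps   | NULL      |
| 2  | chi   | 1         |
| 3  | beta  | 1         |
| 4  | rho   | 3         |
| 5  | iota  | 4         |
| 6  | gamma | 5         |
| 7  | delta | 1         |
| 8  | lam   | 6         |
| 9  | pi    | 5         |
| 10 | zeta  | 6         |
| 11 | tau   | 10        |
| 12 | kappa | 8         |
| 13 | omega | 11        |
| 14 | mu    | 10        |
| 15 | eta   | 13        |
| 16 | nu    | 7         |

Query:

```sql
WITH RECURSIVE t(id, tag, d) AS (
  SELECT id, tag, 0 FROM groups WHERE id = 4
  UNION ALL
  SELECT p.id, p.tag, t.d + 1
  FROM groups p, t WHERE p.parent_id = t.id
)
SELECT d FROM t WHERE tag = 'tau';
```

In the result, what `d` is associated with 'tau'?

Base: id=4 (rho) at d 0.
Iteration 1: rows with parent_id in {4} -> iota (id 5, d 1).
Iteration 2: rows with parent_id in {5} -> gamma (id 6, d 2), pi (id 9, d 2).
Iteration 3: rows with parent_id in {6,9} -> lam (id 8, d 3), zeta (id 10, d 3).
Iteration 4: rows with parent_id in {8,10} -> tau (id 11, d 4), kappa (id 12, d 4), mu (id 14, d 4).
Iteration 5: rows with parent_id in {11,12,14} -> omega (id 13, d 5).
Iteration 6: rows with parent_id in {13} -> eta (id 15, d 6).
Iteration 7: no rows with parent_id in {15}; recursion stops.

4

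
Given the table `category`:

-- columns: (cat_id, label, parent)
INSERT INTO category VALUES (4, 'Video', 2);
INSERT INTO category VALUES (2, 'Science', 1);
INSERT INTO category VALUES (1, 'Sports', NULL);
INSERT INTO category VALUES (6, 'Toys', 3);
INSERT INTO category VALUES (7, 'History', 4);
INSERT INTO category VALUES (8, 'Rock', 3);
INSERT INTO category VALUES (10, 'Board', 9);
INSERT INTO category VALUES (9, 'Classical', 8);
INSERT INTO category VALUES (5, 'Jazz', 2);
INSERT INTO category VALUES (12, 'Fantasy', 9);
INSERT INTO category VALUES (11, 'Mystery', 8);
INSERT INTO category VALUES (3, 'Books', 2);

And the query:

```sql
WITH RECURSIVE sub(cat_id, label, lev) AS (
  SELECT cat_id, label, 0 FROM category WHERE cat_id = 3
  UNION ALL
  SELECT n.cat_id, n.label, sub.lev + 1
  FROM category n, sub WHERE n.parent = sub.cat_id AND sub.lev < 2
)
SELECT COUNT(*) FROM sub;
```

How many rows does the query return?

5

Base: cat_id=3 (Books) at lev 0.
Iteration 1: rows with parent in {3} -> Toys (id 6, lev 1), Rock (id 8, lev 1).
Iteration 2: rows with parent in {6,8} -> Classical (id 9, lev 2), Mystery (id 11, lev 2).
Iteration 3: lev < 2 fails for all current rows; recursion stops.
Total rows emitted: 5.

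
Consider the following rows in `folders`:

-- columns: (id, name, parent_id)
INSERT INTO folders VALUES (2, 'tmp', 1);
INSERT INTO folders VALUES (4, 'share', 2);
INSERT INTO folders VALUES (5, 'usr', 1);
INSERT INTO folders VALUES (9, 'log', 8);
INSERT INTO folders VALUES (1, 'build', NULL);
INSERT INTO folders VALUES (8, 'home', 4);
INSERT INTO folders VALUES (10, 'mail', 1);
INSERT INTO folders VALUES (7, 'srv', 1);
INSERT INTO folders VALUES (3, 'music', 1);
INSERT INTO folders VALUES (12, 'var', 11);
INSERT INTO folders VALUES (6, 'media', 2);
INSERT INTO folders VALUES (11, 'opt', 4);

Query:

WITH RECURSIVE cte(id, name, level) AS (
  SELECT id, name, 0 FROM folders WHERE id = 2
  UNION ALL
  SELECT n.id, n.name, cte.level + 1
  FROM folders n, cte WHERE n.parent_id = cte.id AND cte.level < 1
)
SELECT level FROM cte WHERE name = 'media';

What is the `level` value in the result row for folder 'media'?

1

Base: id=2 (tmp) at level 0.
Iteration 1: rows with parent_id in {2} -> share (id 4, level 1), media (id 6, level 1).
Iteration 2: level < 1 fails for all current rows; recursion stops.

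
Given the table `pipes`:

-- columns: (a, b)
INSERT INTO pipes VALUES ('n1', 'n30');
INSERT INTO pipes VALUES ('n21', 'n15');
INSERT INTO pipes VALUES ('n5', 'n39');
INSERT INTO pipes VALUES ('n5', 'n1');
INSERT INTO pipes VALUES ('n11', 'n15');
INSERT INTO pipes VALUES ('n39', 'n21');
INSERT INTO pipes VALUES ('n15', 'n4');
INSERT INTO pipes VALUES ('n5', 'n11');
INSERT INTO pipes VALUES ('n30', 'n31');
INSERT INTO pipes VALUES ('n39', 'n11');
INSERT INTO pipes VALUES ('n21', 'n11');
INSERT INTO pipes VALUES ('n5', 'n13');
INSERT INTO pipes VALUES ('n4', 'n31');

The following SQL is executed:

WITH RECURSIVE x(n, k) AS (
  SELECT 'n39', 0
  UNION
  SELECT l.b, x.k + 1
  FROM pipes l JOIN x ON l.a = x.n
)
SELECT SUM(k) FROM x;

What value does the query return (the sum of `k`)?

25

Base: (n39, k=0).
Iteration 1: edges from {n39} -> (n11, k=1), (n21, k=1).
Iteration 2: edges from {n11,n21} -> (n11, k=2), (n15, k=2). [UNION drops 1 duplicate row(s)]
Iteration 3: edges from {n11,n15} -> (n15, k=3), (n4, k=3).
Iteration 4: edges from {n15,n4} -> (n31, k=4), (n4, k=4).
Iteration 5: edges from {n31,n4} -> (n31, k=5).
Iteration 6: no outgoing edges from {n31}; recursion stops.
SUM(k) = 0 + 1 + 1 + 2 + 2 + 3 + 3 + 4 + 4 + 5 = 25.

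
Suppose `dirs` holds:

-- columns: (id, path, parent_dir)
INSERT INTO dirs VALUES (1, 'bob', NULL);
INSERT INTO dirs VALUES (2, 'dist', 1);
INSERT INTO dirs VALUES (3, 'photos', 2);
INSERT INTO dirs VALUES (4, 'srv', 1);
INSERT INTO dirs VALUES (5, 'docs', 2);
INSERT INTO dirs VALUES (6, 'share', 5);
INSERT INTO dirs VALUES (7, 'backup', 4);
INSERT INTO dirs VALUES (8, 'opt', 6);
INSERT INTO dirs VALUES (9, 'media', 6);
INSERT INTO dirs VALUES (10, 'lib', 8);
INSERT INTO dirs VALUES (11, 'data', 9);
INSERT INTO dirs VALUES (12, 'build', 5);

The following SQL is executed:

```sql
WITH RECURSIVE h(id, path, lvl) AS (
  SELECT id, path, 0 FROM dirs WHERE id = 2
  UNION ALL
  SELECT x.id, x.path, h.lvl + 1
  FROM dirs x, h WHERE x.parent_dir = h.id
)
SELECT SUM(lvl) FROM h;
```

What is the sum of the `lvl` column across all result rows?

Base: id=2 (dist) at lvl 0.
Iteration 1: rows with parent_dir in {2} -> photos (id 3, lvl 1), docs (id 5, lvl 1).
Iteration 2: rows with parent_dir in {3,5} -> share (id 6, lvl 2), build (id 12, lvl 2).
Iteration 3: rows with parent_dir in {6,12} -> opt (id 8, lvl 3), media (id 9, lvl 3).
Iteration 4: rows with parent_dir in {8,9} -> lib (id 10, lvl 4), data (id 11, lvl 4).
Iteration 5: no rows with parent_dir in {10,11}; recursion stops.
SUM(lvl) = 0 + 1 + 1 + 2 + 2 + 3 + 3 + 4 + 4 = 20.

20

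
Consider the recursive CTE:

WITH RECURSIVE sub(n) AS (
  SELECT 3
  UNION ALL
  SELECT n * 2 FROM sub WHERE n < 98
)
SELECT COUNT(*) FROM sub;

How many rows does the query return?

Base: n=3.
Iteration 1: 3 < 98 holds -> n = 3 * 2 = 6.
Iteration 2: 6 < 98 holds -> n = 6 * 2 = 12.
Iteration 3: 12 < 98 holds -> n = 12 * 2 = 24.
Iteration 4: 24 < 98 holds -> n = 24 * 2 = 48.
Iteration 5: 48 < 98 holds -> n = 48 * 2 = 96.
Iteration 6: 96 < 98 holds -> n = 96 * 2 = 192.
Iteration 7: 192 < 98 fails; recursion stops.
Total rows emitted: 7.

7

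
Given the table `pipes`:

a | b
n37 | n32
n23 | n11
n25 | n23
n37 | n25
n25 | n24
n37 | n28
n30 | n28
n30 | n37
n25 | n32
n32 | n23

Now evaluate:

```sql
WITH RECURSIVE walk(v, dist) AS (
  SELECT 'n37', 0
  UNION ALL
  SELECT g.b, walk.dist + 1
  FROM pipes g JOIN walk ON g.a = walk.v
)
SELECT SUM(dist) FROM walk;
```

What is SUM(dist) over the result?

Base: (n37, dist=0).
Iteration 1: edges from {n37} -> (n25, dist=1), (n28, dist=1), (n32, dist=1).
Iteration 2: edges from {n25,n28,n32} -> (n23, dist=2) x2, (n24, dist=2), (n32, dist=2). [UNION ALL keeps all 4 new rows, including repeats]
Iteration 3: edges from {n23,n24,n32} -> (n11, dist=3) x2, (n23, dist=3). [UNION ALL keeps all 3 new rows, including repeats]
Iteration 4: edges from {n11,n23} -> (n11, dist=4).
Iteration 5: no outgoing edges from {n11}; recursion stops.
SUM(dist) = 0 + 1 + 1 + 1 + 2 + 2 + 2 + 2 + 3 + 3 + 3 + 4 = 24.

24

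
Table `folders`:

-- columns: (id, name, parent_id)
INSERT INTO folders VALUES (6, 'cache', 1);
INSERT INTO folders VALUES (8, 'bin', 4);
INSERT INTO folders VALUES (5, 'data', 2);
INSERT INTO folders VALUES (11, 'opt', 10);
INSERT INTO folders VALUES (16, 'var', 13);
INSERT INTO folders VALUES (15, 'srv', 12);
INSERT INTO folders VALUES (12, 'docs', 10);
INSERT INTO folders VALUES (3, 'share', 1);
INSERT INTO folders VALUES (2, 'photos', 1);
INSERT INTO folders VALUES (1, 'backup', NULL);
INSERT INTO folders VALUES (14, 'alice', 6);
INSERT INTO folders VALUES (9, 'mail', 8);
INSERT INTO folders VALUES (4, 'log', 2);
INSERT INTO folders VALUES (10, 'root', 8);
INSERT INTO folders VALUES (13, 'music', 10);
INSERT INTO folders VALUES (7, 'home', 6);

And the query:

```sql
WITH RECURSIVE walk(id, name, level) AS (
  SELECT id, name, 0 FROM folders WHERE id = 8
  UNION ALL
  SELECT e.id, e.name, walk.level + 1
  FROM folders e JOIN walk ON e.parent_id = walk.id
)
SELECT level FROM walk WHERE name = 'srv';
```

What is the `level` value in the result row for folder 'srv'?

Base: id=8 (bin) at level 0.
Iteration 1: rows with parent_id in {8} -> mail (id 9, level 1), root (id 10, level 1).
Iteration 2: rows with parent_id in {9,10} -> opt (id 11, level 2), docs (id 12, level 2), music (id 13, level 2).
Iteration 3: rows with parent_id in {11,12,13} -> srv (id 15, level 3), var (id 16, level 3).
Iteration 4: no rows with parent_id in {15,16}; recursion stops.

3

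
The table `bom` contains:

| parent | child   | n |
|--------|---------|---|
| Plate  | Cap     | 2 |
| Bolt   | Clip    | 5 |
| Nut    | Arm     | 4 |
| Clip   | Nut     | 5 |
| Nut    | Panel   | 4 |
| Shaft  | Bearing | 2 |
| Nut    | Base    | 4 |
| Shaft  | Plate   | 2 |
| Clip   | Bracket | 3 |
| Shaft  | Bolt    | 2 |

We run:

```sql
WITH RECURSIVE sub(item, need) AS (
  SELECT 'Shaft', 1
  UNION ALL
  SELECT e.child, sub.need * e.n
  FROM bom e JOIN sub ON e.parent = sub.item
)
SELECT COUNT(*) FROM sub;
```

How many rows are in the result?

Base: (Shaft, need=1).
Iteration 1: components of {Shaft} -> Bearing = 1*2 = 2, Bolt = 1*2 = 2, Plate = 1*2 = 2.
Iteration 2: components of {Bearing,Bolt,Plate} -> Cap = 2*2 = 4, Clip = 2*5 = 10.
Iteration 3: components of {Cap,Clip} -> Bracket = 10*3 = 30, Nut = 10*5 = 50.
Iteration 4: components of {Bracket,Nut} -> Arm = 50*4 = 200, Base = 50*4 = 200, Panel = 50*4 = 200.
Iteration 5: no further components; recursion stops.
Total rows emitted: 11.

11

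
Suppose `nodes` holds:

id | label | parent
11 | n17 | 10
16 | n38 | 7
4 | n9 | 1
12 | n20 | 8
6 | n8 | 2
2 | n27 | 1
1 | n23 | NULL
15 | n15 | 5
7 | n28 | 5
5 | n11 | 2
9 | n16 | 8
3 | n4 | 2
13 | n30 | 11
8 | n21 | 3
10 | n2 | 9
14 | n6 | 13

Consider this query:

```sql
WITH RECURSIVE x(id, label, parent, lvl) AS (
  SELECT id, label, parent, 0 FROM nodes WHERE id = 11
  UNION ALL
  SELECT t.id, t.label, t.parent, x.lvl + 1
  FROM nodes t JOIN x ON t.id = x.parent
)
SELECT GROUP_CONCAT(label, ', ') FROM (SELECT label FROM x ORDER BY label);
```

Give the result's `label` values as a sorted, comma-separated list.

n16, n17, n2, n21, n23, n27, n4

Base: id=11 (n17), parent=10, lvl 0.
Iteration 1: join on id=10 -> n2 (id 10, parent=9, lvl 1).
Iteration 2: join on id=9 -> n16 (id 9, parent=8, lvl 2).
Iteration 3: join on id=8 -> n21 (id 8, parent=3, lvl 3).
Iteration 4: join on id=3 -> n4 (id 3, parent=2, lvl 4).
Iteration 5: join on id=2 -> n27 (id 2, parent=1, lvl 5).
Iteration 6: join on id=1 -> n23 (id 1, parent=NULL, lvl 6).
Iteration 7: parent is NULL; no match; recursion stops.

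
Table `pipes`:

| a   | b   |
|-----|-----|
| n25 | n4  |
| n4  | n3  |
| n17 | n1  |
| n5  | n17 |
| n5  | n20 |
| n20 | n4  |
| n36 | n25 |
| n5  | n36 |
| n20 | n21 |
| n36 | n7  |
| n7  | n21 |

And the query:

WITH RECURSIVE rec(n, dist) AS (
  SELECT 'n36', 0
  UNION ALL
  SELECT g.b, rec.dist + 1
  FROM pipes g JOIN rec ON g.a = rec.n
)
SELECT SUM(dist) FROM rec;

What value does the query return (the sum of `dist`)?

Base: (n36, dist=0).
Iteration 1: edges from {n36} -> (n25, dist=1), (n7, dist=1).
Iteration 2: edges from {n25,n7} -> (n21, dist=2), (n4, dist=2).
Iteration 3: edges from {n21,n4} -> (n3, dist=3).
Iteration 4: no outgoing edges from {n3}; recursion stops.
SUM(dist) = 0 + 1 + 1 + 2 + 2 + 3 = 9.

9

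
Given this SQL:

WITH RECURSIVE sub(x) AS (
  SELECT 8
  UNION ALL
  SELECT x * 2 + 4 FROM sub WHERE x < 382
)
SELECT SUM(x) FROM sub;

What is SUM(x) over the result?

1496

Base: x=8.
Iteration 1: 8 < 382 holds -> x = 8 * 2 + 4 = 20.
Iteration 2: 20 < 382 holds -> x = 20 * 2 + 4 = 44.
Iteration 3: 44 < 382 holds -> x = 44 * 2 + 4 = 92.
Iteration 4: 92 < 382 holds -> x = 92 * 2 + 4 = 188.
Iteration 5: 188 < 382 holds -> x = 188 * 2 + 4 = 380.
Iteration 6: 380 < 382 holds -> x = 380 * 2 + 4 = 764.
Iteration 7: 764 < 382 fails; recursion stops.
SUM(x) = 8 + 20 + 44 + 92 + 188 + 380 + 764 = 1496.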